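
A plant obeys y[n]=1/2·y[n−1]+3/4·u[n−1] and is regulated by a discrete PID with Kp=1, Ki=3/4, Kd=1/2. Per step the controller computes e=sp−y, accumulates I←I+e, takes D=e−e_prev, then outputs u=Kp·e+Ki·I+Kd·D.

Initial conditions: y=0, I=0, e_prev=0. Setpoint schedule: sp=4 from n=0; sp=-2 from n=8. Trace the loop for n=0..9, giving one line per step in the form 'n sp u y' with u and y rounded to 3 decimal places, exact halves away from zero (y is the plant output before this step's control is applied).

0 4 9.000 0.000
1 4 -5.188 6.750
2 4 12.473 -0.516
3 4 -9.401 9.097
4 4 17.681 -2.503
5 4 -15.893 12.009
6 4 25.686 -5.915
7 4 -25.840 16.307
8 -2 24.491 -11.226
9 -2 -33.314 12.755

(exact arithmetic carried between steps; '≈' marks a value shown rounded to 6 d.p. or computed from one; I and e_prev carry over from the previous line; the table rounds u and y to 3 d.p., halves away from zero)
n=0: y=0, sp=4, e=sp−y=4; I=4, D=e−e_prev=4; u=1·4+3/4·4+1/2·4=9; next y=1/2·0+3/4·9=6.75
n=1: y=6.75, sp=4, e=sp−y=-2.75; I=1.25, D=e−e_prev=-6.75; u=1·(-2.75)+3/4·1.25+1/2·(-6.75)=-5.1875; next y=1/2·6.75+3/4·(-5.1875)=-0.515625
n=2: y=-0.515625, sp=4, e=sp−y=4.515625; I=5.765625, D=e−e_prev=7.265625; u=1·4.515625+3/4·5.765625+1/2·7.265625≈12.472656; next y=1/2·(-0.515625)+3/4·12.472656≈9.096680
n=3: y≈9.096680, sp=4, e=sp−y≈-5.096680; I≈0.668945, D=e−e_prev≈-9.612305; u=1·(-5.096680)+3/4·0.668945+1/2·(-9.612305)≈-9.401123; next y=1/2·9.096680+3/4·(-9.401123)≈-2.502502
n=4: y≈-2.502502, sp=4, e=sp−y≈6.502502; I≈7.171448, D=e−e_prev≈11.599182; u=1·6.502502+3/4·7.171448+1/2·11.599182≈17.680679; next y=1/2·(-2.502502)+3/4·17.680679≈12.009258
n=5: y≈12.009258, sp=4, e=sp−y≈-8.009258; I≈-0.837811, D=e−e_prev≈-14.511761; u=1·(-8.009258)+3/4·(-0.837811)+1/2·(-14.511761)≈-15.893497; next y=1/2·12.009258+3/4·(-15.893497)≈-5.915493
n=6: y≈-5.915493, sp=4, e=sp−y≈9.915493; I≈9.077683, D=e−e_prev≈17.924752; u=1·9.915493+3/4·9.077683+1/2·17.924752≈25.686131; next y=1/2·(-5.915493)+3/4·25.686131≈16.306852
n=7: y≈16.306852, sp=4, e=sp−y≈-12.306852; I≈-3.229169, D=e−e_prev≈-22.222345; u=1·(-12.306852)+3/4·(-3.229169)+1/2·(-22.222345)≈-25.839901; next y=1/2·16.306852+3/4·(-25.839901)≈-11.226500
n=8: y≈-11.226500, sp=-2, e=sp−y≈9.226500; I≈5.997331, D=e−e_prev≈21.533351; u=1·9.226500+3/4·5.997331+1/2·21.533351≈24.491174; next y=1/2·(-11.226500)+3/4·24.491174≈12.755130
n=9: y≈12.755130, sp=-2, e=sp−y≈-14.755130; I≈-8.757799, D=e−e_prev≈-23.981630; u=1·(-14.755130)+3/4·(-8.757799)+1/2·(-23.981630)≈-33.314295; next y=1/2·12.755130+3/4·(-33.314295)≈-18.608156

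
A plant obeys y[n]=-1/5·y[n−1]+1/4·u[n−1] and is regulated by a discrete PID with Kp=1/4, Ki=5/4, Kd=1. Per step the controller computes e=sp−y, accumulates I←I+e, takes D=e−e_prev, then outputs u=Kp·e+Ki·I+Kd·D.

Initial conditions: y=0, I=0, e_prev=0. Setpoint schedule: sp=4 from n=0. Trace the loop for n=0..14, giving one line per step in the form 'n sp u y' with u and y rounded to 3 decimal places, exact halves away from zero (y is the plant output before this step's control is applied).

0 4 10.000 0.000
1 4 4.750 2.500
2 4 13.656 0.688
3 4 9.512 3.277
4 4 16.890 1.723
5 4 12.794 3.878
6 4 18.740 2.423
7 4 14.813 4.200
8 4 19.683 2.863
9 4 16.054 4.348
10 4 20.114 3.144
11 4 16.841 4.400
12 4 20.271 3.330
13 4 17.360 4.402
14 4 20.284 3.460

(exact arithmetic carried between steps; '≈' marks a value shown rounded to 6 d.p. or computed from one; I and e_prev carry over from the previous line; the table rounds u and y to 3 d.p., halves away from zero)
n=0: y=0, sp=4, e=sp−y=4; I=4, D=e−e_prev=4; u=1/4·4+5/4·4+1·4=10; next y=-1/5·0+1/4·10=2.5
n=1: y=2.5, sp=4, e=sp−y=1.5; I=5.5, D=e−e_prev=-2.5; u=1/4·1.5+5/4·5.5+1·(-2.5)=4.75; next y=-1/5·2.5+1/4·4.75=0.6875
n=2: y=0.6875, sp=4, e=sp−y=3.3125; I=8.8125, D=e−e_prev=1.8125; u=1/4·3.3125+5/4·8.8125+1·1.8125=13.65625; next y=-1/5·0.6875+1/4·13.65625≈3.276563
n=3: y≈3.276563, sp=4, e=sp−y≈0.723438; I≈9.535938, D=e−e_prev≈-2.589063; u=1/4·0.723438+5/4·9.535938+1·(-2.589063)≈9.511719; next y=-1/5·3.276563+1/4·9.511719≈1.722617
n=4: y≈1.722617, sp=4, e=sp−y≈2.277383; I≈11.813320, D=e−e_prev≈1.553945; u=1/4·2.277383+5/4·11.813320+1·1.553945≈16.889941; next y=-1/5·1.722617+1/4·16.889941≈3.877962
n=5: y≈3.877962, sp=4, e=sp−y≈0.122038; I≈11.935358, D=e−e_prev≈-2.155345; u=1/4·0.122038+5/4·11.935358+1·(-2.155345)≈12.794363; next y=-1/5·3.877962+1/4·12.794363≈2.422998
n=6: y≈2.422998, sp=4, e=sp−y≈1.577002; I≈13.512360, D=e−e_prev≈1.454964; u=1/4·1.577002+5/4·13.512360+1·1.454964≈18.739664; next y=-1/5·2.422998+1/4·18.739664≈4.200316
n=7: y≈4.200316, sp=4, e=sp−y≈-0.200316; I≈13.312044, D=e−e_prev≈-1.777318; u=1/4·(-0.200316)+5/4·13.312044+1·(-1.777318)≈14.812657; next y=-1/5·4.200316+1/4·14.812657≈2.863101
n=8: y≈2.863101, sp=4, e=sp−y≈1.136899; I≈14.448943, D=e−e_prev≈1.337215; u=1/4·1.136899+5/4·14.448943+1·1.337215≈19.682618; next y=-1/5·2.863101+1/4·19.682618≈4.348034
n=9: y≈4.348034, sp=4, e=sp−y≈-0.348034; I≈14.100908, D=e−e_prev≈-1.484933; u=1/4·(-0.348034)+5/4·14.100908+1·(-1.484933)≈16.054194; next y=-1/5·4.348034+1/4·16.054194≈3.143942
n=10: y≈3.143942, sp=4, e=sp−y≈0.856058; I≈14.956967, D=e−e_prev≈1.204093; u=1/4·0.856058+5/4·14.956967+1·1.204093≈20.114316; next y=-1/5·3.143942+1/4·20.114316≈4.399791
n=11: y≈4.399791, sp=4, e=sp−y≈-0.399791; I≈14.557176, D=e−e_prev≈-1.255849; u=1/4·(-0.399791)+5/4·14.557176+1·(-1.255849)≈16.840673; next y=-1/5·4.399791+1/4·16.840673≈3.330210
n=12: y≈3.330210, sp=4, e=sp−y≈0.669790; I≈15.226966, D=e−e_prev≈1.069580; u=1/4·0.669790+5/4·15.226966+1·1.069580≈20.270735; next y=-1/5·3.330210+1/4·20.270735≈4.401642
n=13: y≈4.401642, sp=4, e=sp−y≈-0.401642; I≈14.825324, D=e−e_prev≈-1.071432; u=1/4·(-0.401642)+5/4·14.825324+1·(-1.071432)≈17.359813; next y=-1/5·4.401642+1/4·17.359813≈3.459625
n=14: y≈3.459625, sp=4, e=sp−y≈0.540375; I≈15.365699, D=e−e_prev≈0.942017; u=1/4·0.540375+5/4·15.365699+1·0.942017≈20.284235; next y=-1/5·3.459625+1/4·20.284235≈4.379134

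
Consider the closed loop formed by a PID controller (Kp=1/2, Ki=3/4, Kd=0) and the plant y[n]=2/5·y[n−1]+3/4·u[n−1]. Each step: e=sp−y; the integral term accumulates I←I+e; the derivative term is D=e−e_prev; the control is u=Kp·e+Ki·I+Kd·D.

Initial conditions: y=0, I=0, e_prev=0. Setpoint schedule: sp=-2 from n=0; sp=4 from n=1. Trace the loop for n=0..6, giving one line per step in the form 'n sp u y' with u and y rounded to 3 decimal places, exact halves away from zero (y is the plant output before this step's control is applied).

(exact arithmetic carried between steps; '≈' marks a value shown rounded to 6 d.p. or computed from one; I and e_prev carry over from the previous line; the table rounds u and y to 3 d.p., halves away from zero)
n=0: y=0, sp=-2, e=sp−y=-2; I=-2, D=e−e_prev=-2; u=1/2·(-2)+3/4·(-2)+0·(-2)=-2.5; next y=2/5·0+3/4·(-2.5)=-1.875
n=1: y=-1.875, sp=4, e=sp−y=5.875; I=3.875, D=e−e_prev=7.875; u=1/2·5.875+3/4·3.875+0·7.875=5.84375; next y=2/5·(-1.875)+3/4·5.84375≈3.632813
n=2: y≈3.632813, sp=4, e=sp−y≈0.367188; I≈4.242188, D=e−e_prev≈-5.507813; u=1/2·0.367188+3/4·4.242188+0·(-5.507813)≈3.365234; next y=2/5·3.632813+3/4·3.365234≈3.977051
n=3: y≈3.977051, sp=4, e=sp−y≈0.022949; I≈4.265137, D=e−e_prev≈-0.344238; u=1/2·0.022949+3/4·4.265137+0·(-0.344238)≈3.210327; next y=2/5·3.977051+3/4·3.210327≈3.998566
n=4: y≈3.998566, sp=4, e=sp−y≈0.001434; I≈4.266571, D=e−e_prev≈-0.021515; u=1/2·0.001434+3/4·4.266571+0·(-0.021515)≈3.200645; next y=2/5·3.998566+3/4·3.200645≈3.999910
n=5: y≈3.999910, sp=4, e=sp−y≈0.000090; I≈4.266661, D=e−e_prev≈-0.001345; u=1/2·0.000090+3/4·4.266661+0·(-0.001345)≈3.200040; next y=2/5·3.999910+3/4·3.200040≈3.999994
n=6: y≈3.999994, sp=4, e=sp−y≈0.000006; I≈4.266666, D=e−e_prev≈-0.000084; u=1/2·0.000006+3/4·4.266666+0·(-0.000084)≈3.200003; next y=2/5·3.999994+3/4·3.200003≈4.000000

0 -2 -2.500 0.000
1 4 5.844 -1.875
2 4 3.365 3.633
3 4 3.210 3.977
4 4 3.201 3.999
5 4 3.200 4.000
6 4 3.200 4.000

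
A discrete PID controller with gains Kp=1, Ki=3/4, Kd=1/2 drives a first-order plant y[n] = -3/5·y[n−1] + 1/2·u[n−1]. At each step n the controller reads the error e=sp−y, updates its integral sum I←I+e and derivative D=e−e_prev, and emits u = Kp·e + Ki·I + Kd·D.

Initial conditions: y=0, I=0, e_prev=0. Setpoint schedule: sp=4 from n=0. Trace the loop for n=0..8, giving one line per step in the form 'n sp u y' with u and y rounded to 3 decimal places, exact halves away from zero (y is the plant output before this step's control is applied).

(exact arithmetic carried between steps; '≈' marks a value shown rounded to 6 d.p. or computed from one; I and e_prev carry over from the previous line; the table rounds u and y to 3 d.p., halves away from zero)
n=0: y=0, sp=4, e=sp−y=4; I=4, D=e−e_prev=4; u=1·4+3/4·4+1/2·4=9; next y=-3/5·0+1/2·9=4.5
n=1: y=4.5, sp=4, e=sp−y=-0.5; I=3.5, D=e−e_prev=-4.5; u=1·(-0.5)+3/4·3.5+1/2·(-4.5)=-0.125; next y=-3/5·4.5+1/2·(-0.125)=-2.7625
n=2: y=-2.7625, sp=4, e=sp−y=6.7625; I=10.2625, D=e−e_prev=7.2625; u=1·6.7625+3/4·10.2625+1/2·7.2625=18.090625; next y=-3/5·(-2.7625)+1/2·18.090625≈10.702813
n=3: y≈10.702813, sp=4, e=sp−y≈-6.702813; I≈3.559688, D=e−e_prev≈-13.465313; u=1·(-6.702813)+3/4·3.559688+1/2·(-13.465313)≈-10.765703; next y=-3/5·10.702813+1/2·(-10.765703)≈-11.804539
n=4: y≈-11.804539, sp=4, e=sp−y≈15.804539; I≈19.364227, D=e−e_prev≈22.507352; u=1·15.804539+3/4·19.364227+1/2·22.507352≈41.581385; next y=-3/5·(-11.804539)+1/2·41.581385≈27.873416
n=5: y≈27.873416, sp=4, e=sp−y≈-23.873416; I≈-4.509189, D=e−e_prev≈-39.677955; u=1·(-23.873416)+3/4·(-4.509189)+1/2·(-39.677955)≈-47.094285; next y=-3/5·27.873416+1/2·(-47.094285)≈-40.271192
n=6: y≈-40.271192, sp=4, e=sp−y≈44.271192; I≈39.762003, D=e−e_prev≈68.144608; u=1·44.271192+3/4·39.762003+1/2·68.144608≈108.164998; next y=-3/5·(-40.271192)+1/2·108.164998≈78.245214
n=7: y≈78.245214, sp=4, e=sp−y≈-74.245214; I≈-34.483212, D=e−e_prev≈-118.516406; u=1·(-74.245214)+3/4·(-34.483212)+1/2·(-118.516406)≈-159.365826; next y=-3/5·78.245214+1/2·(-159.365826)≈-126.630042
n=8: y≈-126.630042, sp=4, e=sp−y≈130.630042; I≈96.146830, D=e−e_prev≈204.875256; u=1·130.630042+3/4·96.146830+1/2·204.875256≈305.177792; next y=-3/5·(-126.630042)+1/2·305.177792≈228.566921

0 4 9.000 0.000
1 4 -0.125 4.500
2 4 18.091 -2.763
3 4 -10.766 10.703
4 4 41.581 -11.805
5 4 -47.094 27.873
6 4 108.165 -40.271
7 4 -159.366 78.245
8 4 305.178 -126.630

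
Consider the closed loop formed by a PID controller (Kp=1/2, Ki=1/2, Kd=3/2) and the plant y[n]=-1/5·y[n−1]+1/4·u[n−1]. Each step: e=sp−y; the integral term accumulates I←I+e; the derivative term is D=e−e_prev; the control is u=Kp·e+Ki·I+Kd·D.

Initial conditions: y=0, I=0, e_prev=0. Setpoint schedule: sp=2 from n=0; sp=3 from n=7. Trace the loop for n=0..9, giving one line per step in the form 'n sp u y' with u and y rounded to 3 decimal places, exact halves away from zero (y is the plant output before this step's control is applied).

(exact arithmetic carried between steps; '≈' marks a value shown rounded to 6 d.p. or computed from one; I and e_prev carry over from the previous line; the table rounds u and y to 3 d.p., halves away from zero)
n=0: y=0, sp=2, e=sp−y=2; I=2, D=e−e_prev=2; u=1/2·2+1/2·2+3/2·2=5; next y=-1/5·0+1/4·5=1.25
n=1: y=1.25, sp=2, e=sp−y=0.75; I=2.75, D=e−e_prev=-1.25; u=1/2·0.75+1/2·2.75+3/2·(-1.25)=-0.125; next y=-1/5·1.25+1/4·(-0.125)=-0.28125
n=2: y=-0.28125, sp=2, e=sp−y=2.28125; I=5.03125, D=e−e_prev=1.53125; u=1/2·2.28125+1/2·5.03125+3/2·1.53125=5.953125; next y=-1/5·(-0.28125)+1/4·5.953125≈1.544531
n=3: y≈1.544531, sp=2, e=sp−y≈0.455469; I≈5.486719, D=e−e_prev≈-1.825781; u=1/2·0.455469+1/2·5.486719+3/2·(-1.825781)≈0.232422; next y=-1/5·1.544531+1/4·0.232422≈-0.250801
n=4: y≈-0.250801, sp=2, e=sp−y≈2.250801; I≈7.737520, D=e−e_prev≈1.795332; u=1/2·2.250801+1/2·7.737520+3/2·1.795332≈7.687158; next y=-1/5·(-0.250801)+1/4·7.687158≈1.971950
n=5: y≈1.971950, sp=2, e=sp−y≈0.028050; I≈7.765570, D=e−e_prev≈-2.222750; u=1/2·0.028050+1/2·7.765570+3/2·(-2.222750)≈0.562684; next y=-1/5·1.971950+1/4·0.562684≈-0.253719
n=6: y≈-0.253719, sp=2, e=sp−y≈2.253719; I≈10.019289, D=e−e_prev≈2.225669; u=1/2·2.253719+1/2·10.019289+3/2·2.225669≈9.475007; next y=-1/5·(-0.253719)+1/4·9.475007≈2.419495
n=7: y≈2.419495, sp=3, e=sp−y≈0.580505; I≈10.599793, D=e−e_prev≈-1.673214; u=1/2·0.580505+1/2·10.599793+3/2·(-1.673214)≈3.080327; next y=-1/5·2.419495+1/4·3.080327≈0.286183
n=8: y≈0.286183, sp=3, e=sp−y≈2.713817; I≈13.313610, D=e−e_prev≈2.133313; u=1/2·2.713817+1/2·13.313610+3/2·2.133313≈11.213683; next y=-1/5·0.286183+1/4·11.213683≈2.746184
n=9: y≈2.746184, sp=3, e=sp−y≈0.253816; I≈13.567426, D=e−e_prev≈-2.460001; u=1/2·0.253816+1/2·13.567426+3/2·(-2.460001)≈3.220619; next y=-1/5·2.746184+1/4·3.220619≈0.255918

0 2 5.000 0.000
1 2 -0.125 1.250
2 2 5.953 -0.281
3 2 0.232 1.545
4 2 7.687 -0.251
5 2 0.563 1.972
6 2 9.475 -0.254
7 3 3.080 2.419
8 3 11.214 0.286
9 3 3.221 2.746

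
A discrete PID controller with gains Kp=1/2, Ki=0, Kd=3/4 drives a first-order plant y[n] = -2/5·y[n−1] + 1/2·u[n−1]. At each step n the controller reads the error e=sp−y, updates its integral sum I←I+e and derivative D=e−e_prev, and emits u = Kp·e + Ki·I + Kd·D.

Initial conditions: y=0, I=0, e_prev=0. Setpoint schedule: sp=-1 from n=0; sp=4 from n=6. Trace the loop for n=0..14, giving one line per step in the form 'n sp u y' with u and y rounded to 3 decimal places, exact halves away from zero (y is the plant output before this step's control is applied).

0 -1 -1.250 0.000
1 -1 0.281 -0.625
2 -1 -1.457 0.391
3 -1 0.899 -0.885
4 -1 -2.168 0.803
5 -1 1.859 -1.405
6 4 2.832 1.492
7 4 2.095 0.819
8 4 1.715 0.720
9 4 1.828 0.569
10 4 1.569 0.686
11 4 1.877 0.510
12 4 1.464 0.735
13 4 2.003 0.438
14 4 1.296 0.826

(exact arithmetic carried between steps; '≈' marks a value shown rounded to 6 d.p. or computed from one; I and e_prev carry over from the previous line; the table rounds u and y to 3 d.p., halves away from zero)
n=0: y=0, sp=-1, e=sp−y=-1; I=-1, D=e−e_prev=-1; u=1/2·(-1)+0·(-1)+3/4·(-1)=-1.25; next y=-2/5·0+1/2·(-1.25)=-0.625
n=1: y=-0.625, sp=-1, e=sp−y=-0.375; I=-1.375, D=e−e_prev=0.625; u=1/2·(-0.375)+0·(-1.375)+3/4·0.625=0.28125; next y=-2/5·(-0.625)+1/2·0.28125=0.390625
n=2: y=0.390625, sp=-1, e=sp−y=-1.390625; I=-2.765625, D=e−e_prev=-1.015625; u=1/2·(-1.390625)+0·(-2.765625)+3/4·(-1.015625)≈-1.457031; next y=-2/5·0.390625+1/2·(-1.457031)≈-0.884766
n=3: y≈-0.884766, sp=-1, e=sp−y≈-0.115234; I≈-2.880859, D=e−e_prev≈1.275391; u=1/2·(-0.115234)+0·(-2.880859)+3/4·1.275391≈0.898926; next y=-2/5·(-0.884766)+1/2·0.898926≈0.803369
n=4: y≈0.803369, sp=-1, e=sp−y≈-1.803369; I≈-4.684229, D=e−e_prev≈-1.688135; u=1/2·(-1.803369)+0·(-4.684229)+3/4·(-1.688135)≈-2.167786; next y=-2/5·0.803369+1/2·(-2.167786)≈-1.405240
n=5: y≈-1.405240, sp=-1, e=sp−y≈0.405240; I≈-4.278988, D=e−e_prev≈2.208610; u=1/2·0.405240+0·(-4.278988)+3/4·2.208610≈1.859077; next y=-2/5·(-1.405240)+1/2·1.859077≈1.491635
n=6: y≈1.491635, sp=4, e=sp−y≈2.508365; I≈-1.770623, D=e−e_prev≈2.103125; u=1/2·2.508365+0·(-1.770623)+3/4·2.103125≈2.831526; next y=-2/5·1.491635+1/2·2.831526≈0.819109
n=7: y≈0.819109, sp=4, e=sp−y≈3.180891; I≈1.410268, D=e−e_prev≈0.672526; u=1/2·3.180891+0·1.410268+3/4·0.672526≈2.094840; next y=-2/5·0.819109+1/2·2.094840≈0.719776
n=8: y≈0.719776, sp=4, e=sp−y≈3.280224; I≈4.690492, D=e−e_prev≈0.099333; u=1/2·3.280224+0·4.690492+3/4·0.099333≈1.714611; next y=-2/5·0.719776+1/2·1.714611≈0.569395
n=9: y≈0.569395, sp=4, e=sp−y≈3.430605; I≈8.121097, D=e−e_prev≈0.150381; u=1/2·3.430605+0·8.121097+3/4·0.150381≈1.828088; next y=-2/5·0.569395+1/2·1.828088≈0.686286
n=10: y≈0.686286, sp=4, e=sp−y≈3.313714; I≈11.434810, D=e−e_prev≈-0.116891; u=1/2·3.313714+0·11.434810+3/4·(-0.116891)≈1.569189; next y=-2/5·0.686286+1/2·1.569189≈0.510080
n=11: y≈0.510080, sp=4, e=sp−y≈3.489920; I≈14.924731, D=e−e_prev≈0.176206; u=1/2·3.489920+0·14.924731+3/4·0.176206≈1.877115; next y=-2/5·0.510080+1/2·1.877115≈0.734525
n=12: y≈0.734525, sp=4, e=sp−y≈3.265475; I≈18.190205, D=e−e_prev≈-0.224445; u=1/2·3.265475+0·18.190205+3/4·(-0.224445)≈1.464403; next y=-2/5·0.734525+1/2·1.464403≈0.438391
n=13: y≈0.438391, sp=4, e=sp−y≈3.561609; I≈21.751814, D=e−e_prev≈0.296134; u=1/2·3.561609+0·21.751814+3/4·0.296134≈2.002905; next y=-2/5·0.438391+1/2·2.002905≈0.826096
n=14: y≈0.826096, sp=4, e=sp−y≈3.173904; I≈24.925718, D=e−e_prev≈-0.387704; u=1/2·3.173904+0·24.925718+3/4·(-0.387704)≈1.296174; next y=-2/5·0.826096+1/2·1.296174≈0.317649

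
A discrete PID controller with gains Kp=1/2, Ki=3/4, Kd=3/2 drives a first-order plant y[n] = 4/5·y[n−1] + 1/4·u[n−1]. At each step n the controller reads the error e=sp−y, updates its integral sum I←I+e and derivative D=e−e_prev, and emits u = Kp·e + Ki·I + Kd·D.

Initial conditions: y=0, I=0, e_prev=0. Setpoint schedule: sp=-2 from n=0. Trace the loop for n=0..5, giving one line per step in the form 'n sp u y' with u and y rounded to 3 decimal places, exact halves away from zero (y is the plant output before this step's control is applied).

(exact arithmetic carried between steps; '≈' marks a value shown rounded to 6 d.p. or computed from one; I and e_prev carry over from the previous line; the table rounds u and y to 3 d.p., halves away from zero)
n=0: y=0, sp=-2, e=sp−y=-2; I=-2, D=e−e_prev=-2; u=1/2·(-2)+3/4·(-2)+3/2·(-2)=-5.5; next y=4/5·0+1/4·(-5.5)=-1.375
n=1: y=-1.375, sp=-2, e=sp−y=-0.625; I=-2.625, D=e−e_prev=1.375; u=1/2·(-0.625)+3/4·(-2.625)+3/2·1.375=-0.21875; next y=4/5·(-1.375)+1/4·(-0.21875)≈-1.154688
n=2: y≈-1.154688, sp=-2, e=sp−y≈-0.845313; I≈-3.470313, D=e−e_prev≈-0.220313; u=1/2·(-0.845313)+3/4·(-3.470313)+3/2·(-0.220313)≈-3.355859; next y=4/5·(-1.154688)+1/4·(-3.355859)≈-1.762715
n=3: y≈-1.762715, sp=-2, e=sp−y≈-0.237285; I≈-3.707598, D=e−e_prev≈0.608027; u=1/2·(-0.237285)+3/4·(-3.707598)+3/2·0.608027≈-1.987300; next y=4/5·(-1.762715)+1/4·(-1.987300)≈-1.906997
n=4: y≈-1.906997, sp=-2, e=sp−y≈-0.093003; I≈-3.800601, D=e−e_prev≈0.144282; u=1/2·(-0.093003)+3/4·(-3.800601)+3/2·0.144282≈-2.680529; next y=4/5·(-1.906997)+1/4·(-2.680529)≈-2.195730
n=5: y≈-2.195730, sp=-2, e=sp−y≈0.195730; I≈-3.604871, D=e−e_prev≈0.288733; u=1/2·0.195730+3/4·(-3.604871)+3/2·0.288733≈-2.172689; next y=4/5·(-2.195730)+1/4·(-2.172689)≈-2.299756

0 -2 -5.500 0.000
1 -2 -0.219 -1.375
2 -2 -3.356 -1.155
3 -2 -1.987 -1.763
4 -2 -2.681 -1.907
5 -2 -2.173 -2.196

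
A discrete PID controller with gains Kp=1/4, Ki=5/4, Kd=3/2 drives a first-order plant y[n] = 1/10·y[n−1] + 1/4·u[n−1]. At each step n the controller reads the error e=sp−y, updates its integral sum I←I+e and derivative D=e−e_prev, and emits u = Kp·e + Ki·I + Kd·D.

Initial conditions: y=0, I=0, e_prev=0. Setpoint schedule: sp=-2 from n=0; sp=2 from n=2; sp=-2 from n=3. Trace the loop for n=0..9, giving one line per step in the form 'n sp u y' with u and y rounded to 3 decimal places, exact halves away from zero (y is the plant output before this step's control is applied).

0 -2 -6.000 0.000
1 -2 -1.000 -1.500
2 2 4.825 -0.400
3 -2 -13.224 1.166
4 -2 4.235 -3.189
5 -2 -12.599 0.740
6 -2 1.316 -3.076
7 -2 -12.354 0.021
8 -2 -0.911 -3.086
9 -2 -11.865 -0.536

(exact arithmetic carried between steps; '≈' marks a value shown rounded to 6 d.p. or computed from one; I and e_prev carry over from the previous line; the table rounds u and y to 3 d.p., halves away from zero)
n=0: y=0, sp=-2, e=sp−y=-2; I=-2, D=e−e_prev=-2; u=1/4·(-2)+5/4·(-2)+3/2·(-2)=-6; next y=1/10·0+1/4·(-6)=-1.5
n=1: y=-1.5, sp=-2, e=sp−y=-0.5; I=-2.5, D=e−e_prev=1.5; u=1/4·(-0.5)+5/4·(-2.5)+3/2·1.5=-1; next y=1/10·(-1.5)+1/4·(-1)=-0.4
n=2: y=-0.4, sp=2, e=sp−y=2.4; I=-0.1, D=e−e_prev=2.9; u=1/4·2.4+5/4·(-0.1)+3/2·2.9=4.825; next y=1/10·(-0.4)+1/4·4.825=1.16625
n=3: y=1.16625, sp=-2, e=sp−y=-3.16625; I=-3.26625, D=e−e_prev=-5.56625; u=1/4·(-3.16625)+5/4·(-3.26625)+3/2·(-5.56625)=-13.22375; next y=1/10·1.16625+1/4·(-13.22375)≈-3.189313
n=4: y≈-3.189313, sp=-2, e=sp−y≈1.189313; I≈-2.076938, D=e−e_prev≈4.355563; u=1/4·1.189313+5/4·(-2.076938)+3/2·4.355563≈4.2345; next y=1/10·(-3.189313)+1/4·4.2345≈0.739694
n=5: y≈0.739694, sp=-2, e=sp−y≈-2.739694; I≈-4.816631, D=e−e_prev≈-3.929006; u=1/4·(-2.739694)+5/4·(-4.816631)+3/2·(-3.929006)≈-12.599222; next y=1/10·0.739694+1/4·(-12.599222)≈-3.075836
n=6: y≈-3.075836, sp=-2, e=sp−y≈1.075836; I≈-3.740795, D=e−e_prev≈3.815530; u=1/4·1.075836+5/4·(-3.740795)+3/2·3.815530≈1.316260; next y=1/10·(-3.075836)+1/4·1.316260≈0.021481
n=7: y≈0.021481, sp=-2, e=sp−y≈-2.021481; I≈-5.762277, D=e−e_prev≈-3.097317; u=1/4·(-2.021481)+5/4·(-5.762277)+3/2·(-3.097317)≈-12.354192; next y=1/10·0.021481+1/4·(-12.354192)≈-3.086400
n=8: y≈-3.086400, sp=-2, e=sp−y≈1.086400; I≈-4.675877, D=e−e_prev≈3.107881; u=1/4·1.086400+5/4·(-4.675877)+3/2·3.107881≈-0.911424; next y=1/10·(-3.086400)+1/4·(-0.911424)≈-0.536496
n=9: y≈-0.536496, sp=-2, e=sp−y≈-1.463504; I≈-6.139381, D=e−e_prev≈-2.549904; u=1/4·(-1.463504)+5/4·(-6.139381)+3/2·(-2.549904)≈-11.864958; next y=1/10·(-0.536496)+1/4·(-11.864958)≈-3.019889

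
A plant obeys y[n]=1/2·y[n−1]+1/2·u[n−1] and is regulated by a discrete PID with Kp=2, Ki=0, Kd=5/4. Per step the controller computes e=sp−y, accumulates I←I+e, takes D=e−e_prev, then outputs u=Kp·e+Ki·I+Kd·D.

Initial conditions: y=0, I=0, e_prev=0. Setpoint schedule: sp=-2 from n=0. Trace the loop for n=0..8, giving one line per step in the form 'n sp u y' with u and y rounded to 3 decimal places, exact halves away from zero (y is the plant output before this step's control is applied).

(exact arithmetic carried between steps; '≈' marks a value shown rounded to 6 d.p. or computed from one; I and e_prev carry over from the previous line; the table rounds u and y to 3 d.p., halves away from zero)
n=0: y=0, sp=-2, e=sp−y=-2; I=-2, D=e−e_prev=-2; u=2·(-2)+0·(-2)+5/4·(-2)=-6.5; next y=1/2·0+1/2·(-6.5)=-3.25
n=1: y=-3.25, sp=-2, e=sp−y=1.25; I=-0.75, D=e−e_prev=3.25; u=2·1.25+0·(-0.75)+5/4·3.25=6.5625; next y=1/2·(-3.25)+1/2·6.5625=1.65625
n=2: y=1.65625, sp=-2, e=sp−y=-3.65625; I=-4.40625, D=e−e_prev=-4.90625; u=2·(-3.65625)+0·(-4.40625)+5/4·(-4.90625)≈-13.445313; next y=1/2·1.65625+1/2·(-13.445313)≈-5.894531
n=3: y≈-5.894531, sp=-2, e=sp−y≈3.894531; I≈-0.511719, D=e−e_prev≈7.550781; u=2·3.894531+0·(-0.511719)+5/4·7.550781≈17.227539; next y=1/2·(-5.894531)+1/2·17.227539≈5.666504
n=4: y≈5.666504, sp=-2, e=sp−y≈-7.666504; I≈-8.178223, D=e−e_prev≈-11.561035; u=2·(-7.666504)+0·(-8.178223)+5/4·(-11.561035)≈-29.784302; next y=1/2·5.666504+1/2·(-29.784302)≈-12.058899
n=5: y≈-12.058899, sp=-2, e=sp−y≈10.058899; I≈1.880676, D=e−e_prev≈17.725403; u=2·10.058899+0·1.880676+5/4·17.725403≈42.274551; next y=1/2·(-12.058899)+1/2·42.274551≈15.107826
n=6: y≈15.107826, sp=-2, e=sp−y≈-17.107826; I≈-15.227150, D=e−e_prev≈-27.166725; u=2·(-17.107826)+0·(-15.227150)+5/4·(-27.166725)≈-68.174059; next y=1/2·15.107826+1/2·(-68.174059)≈-26.533116
n=7: y≈-26.533116, sp=-2, e=sp−y≈24.533116; I≈9.305966, D=e−e_prev≈41.640943; u=2·24.533116+0·9.305966+5/4·41.640943≈101.117411; next y=1/2·(-26.533116)+1/2·101.117411≈37.292147
n=8: y≈37.292147, sp=-2, e=sp−y≈-39.292147; I≈-29.986181, D=e−e_prev≈-63.825264; u=2·(-39.292147)+0·(-29.986181)+5/4·(-63.825264)≈-158.365874; next y=1/2·37.292147+1/2·(-158.365874)≈-60.536863

0 -2 -6.500 0.000
1 -2 6.563 -3.250
2 -2 -13.445 1.656
3 -2 17.228 -5.895
4 -2 -29.784 5.667
5 -2 42.275 -12.059
6 -2 -68.174 15.108
7 -2 101.117 -26.533
8 -2 -158.366 37.292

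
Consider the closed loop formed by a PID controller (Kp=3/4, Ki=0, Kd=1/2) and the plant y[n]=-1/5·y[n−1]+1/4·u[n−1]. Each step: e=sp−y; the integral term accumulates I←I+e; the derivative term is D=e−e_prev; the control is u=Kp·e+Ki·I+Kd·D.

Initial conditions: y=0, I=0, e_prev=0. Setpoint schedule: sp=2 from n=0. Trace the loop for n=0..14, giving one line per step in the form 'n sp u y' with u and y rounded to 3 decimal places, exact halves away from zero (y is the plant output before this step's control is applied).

(exact arithmetic carried between steps; '≈' marks a value shown rounded to 6 d.p. or computed from one; I and e_prev carry over from the previous line; the table rounds u and y to 3 d.p., halves away from zero)
n=0: y=0, sp=2, e=sp−y=2; I=2, D=e−e_prev=2; u=3/4·2+0·2+1/2·2=2.5; next y=-1/5·0+1/4·2.5=0.625
n=1: y=0.625, sp=2, e=sp−y=1.375; I=3.375, D=e−e_prev=-0.625; u=3/4·1.375+0·3.375+1/2·(-0.625)=0.71875; next y=-1/5·0.625+1/4·0.71875≈0.054688
n=2: y≈0.054688, sp=2, e=sp−y≈1.945313; I≈5.320313, D=e−e_prev≈0.570313; u=3/4·1.945313+0·5.320313+1/2·0.570313≈1.744141; next y=-1/5·0.054688+1/4·1.744141≈0.425098
n=3: y≈0.425098, sp=2, e=sp−y≈1.574902; I≈6.895215, D=e−e_prev≈-0.370410; u=3/4·1.574902+0·6.895215+1/2·(-0.370410)≈0.995972; next y=-1/5·0.425098+1/4·0.995972≈0.163973
n=4: y≈0.163973, sp=2, e=sp−y≈1.836027; I≈8.731241, D=e−e_prev≈0.261124; u=3/4·1.836027+0·8.731241+1/2·0.261124≈1.507582; next y=-1/5·0.163973+1/4·1.507582≈0.344101
n=5: y≈0.344101, sp=2, e=sp−y≈1.655899; I≈10.387141, D=e−e_prev≈-0.180127; u=3/4·1.655899+0·10.387141+1/2·(-0.180127)≈1.151861; next y=-1/5·0.344101+1/4·1.151861≈0.219145
n=6: y≈0.219145, sp=2, e=sp−y≈1.780855; I≈12.167996, D=e−e_prev≈0.124956; u=3/4·1.780855+0·12.167996+1/2·0.124956≈1.398119; next y=-1/5·0.219145+1/4·1.398119≈0.305701
n=7: y≈0.305701, sp=2, e=sp−y≈1.694299; I≈13.862295, D=e−e_prev≈-0.086556; u=3/4·1.694299+0·13.862295+1/2·(-0.086556)≈1.227446; next y=-1/5·0.305701+1/4·1.227446≈0.245721
n=8: y≈0.245721, sp=2, e=sp−y≈1.754279; I≈15.616573, D=e−e_prev≈0.059979; u=3/4·1.754279+0·15.616573+1/2·0.059979≈1.345699; next y=-1/5·0.245721+1/4·1.345699≈0.287280
n=9: y≈0.287280, sp=2, e=sp−y≈1.712720; I≈17.329293, D=e−e_prev≈-0.041559; u=3/4·1.712720+0·17.329293+1/2·(-0.041559)≈1.263760; next y=-1/5·0.287280+1/4·1.263760≈0.258484
n=10: y≈0.258484, sp=2, e=sp−y≈1.741516; I≈19.070809, D=e−e_prev≈0.028796; u=3/4·1.741516+0·19.070809+1/2·0.028796≈1.320535; next y=-1/5·0.258484+1/4·1.320535≈0.278437
n=11: y≈0.278437, sp=2, e=sp−y≈1.721563; I≈20.792372, D=e−e_prev≈-0.019953; u=3/4·1.721563+0·20.792372+1/2·(-0.019953)≈1.281196; next y=-1/5·0.278437+1/4·1.281196≈0.264612
n=12: y≈0.264612, sp=2, e=sp−y≈1.735388; I≈22.527760, D=e−e_prev≈0.013825; u=3/4·1.735388+0·22.527760+1/2·0.013825≈1.308454; next y=-1/5·0.264612+1/4·1.308454≈0.274191
n=13: y≈0.274191, sp=2, e=sp−y≈1.725809; I≈24.253569, D=e−e_prev≈-0.009580; u=3/4·1.725809+0·24.253569+1/2·(-0.009580)≈1.289567; next y=-1/5·0.274191+1/4·1.289567≈0.267553
n=14: y≈0.267553, sp=2, e=sp−y≈1.732447; I≈25.986016, D=e−e_prev≈0.006638; u=3/4·1.732447+0·25.986016+1/2·0.006638≈1.302654; next y=-1/5·0.267553+1/4·1.302654≈0.272153

0 2 2.500 0.000
1 2 0.719 0.625
2 2 1.744 0.055
3 2 0.996 0.425
4 2 1.508 0.164
5 2 1.152 0.344
6 2 1.398 0.219
7 2 1.227 0.306
8 2 1.346 0.246
9 2 1.264 0.287
10 2 1.321 0.258
11 2 1.281 0.278
12 2 1.308 0.265
13 2 1.290 0.274
14 2 1.303 0.268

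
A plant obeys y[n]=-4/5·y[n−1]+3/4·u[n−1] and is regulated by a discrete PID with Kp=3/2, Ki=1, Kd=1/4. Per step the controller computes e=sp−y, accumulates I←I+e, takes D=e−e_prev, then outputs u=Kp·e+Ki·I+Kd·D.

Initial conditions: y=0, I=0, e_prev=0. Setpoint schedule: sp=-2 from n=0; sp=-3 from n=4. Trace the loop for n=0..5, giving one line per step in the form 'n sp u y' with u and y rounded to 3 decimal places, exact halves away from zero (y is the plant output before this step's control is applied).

(exact arithmetic carried between steps; '≈' marks a value shown rounded to 6 d.p. or computed from one; I and e_prev carry over from the previous line; the table rounds u and y to 3 d.p., halves away from zero)
n=0: y=0, sp=-2, e=sp−y=-2; I=-2, D=e−e_prev=-2; u=3/2·(-2)+1·(-2)+1/4·(-2)=-5.5; next y=-4/5·0+3/4·(-5.5)=-4.125
n=1: y=-4.125, sp=-2, e=sp−y=2.125; I=0.125, D=e−e_prev=4.125; u=3/2·2.125+1·0.125+1/4·4.125=4.34375; next y=-4/5·(-4.125)+3/4·4.34375≈6.557813
n=2: y≈6.557813, sp=-2, e=sp−y≈-8.557813; I≈-8.432813, D=e−e_prev≈-10.682813; u=3/2·(-8.557813)+1·(-8.432813)+1/4·(-10.682813)≈-23.940234; next y=-4/5·6.557813+3/4·(-23.940234)≈-23.201426
n=3: y≈-23.201426, sp=-2, e=sp−y≈21.201426; I≈12.768613, D=e−e_prev≈29.759238; u=3/2·21.201426+1·12.768613+1/4·29.759238≈52.010562; next y=-4/5·(-23.201426)+3/4·52.010562≈57.569062
n=4: y≈57.569062, sp=-3, e=sp−y≈-60.569062; I≈-47.800448, D=e−e_prev≈-81.770488; u=3/2·(-60.569062)+1·(-47.800448)+1/4·(-81.770488)≈-159.096663; next y=-4/5·57.569062+3/4·(-159.096663)≈-165.377747
n=5: y≈-165.377747, sp=-3, e=sp−y≈162.377747; I≈114.577298, D=e−e_prev≈222.946808; u=3/2·162.377747+1·114.577298+1/4·222.946808≈413.880620; next y=-4/5·(-165.377747)+3/4·413.880620≈442.712663

0 -2 -5.500 0.000
1 -2 4.344 -4.125
2 -2 -23.940 6.558
3 -2 52.011 -23.201
4 -3 -159.097 57.569
5 -3 413.881 -165.378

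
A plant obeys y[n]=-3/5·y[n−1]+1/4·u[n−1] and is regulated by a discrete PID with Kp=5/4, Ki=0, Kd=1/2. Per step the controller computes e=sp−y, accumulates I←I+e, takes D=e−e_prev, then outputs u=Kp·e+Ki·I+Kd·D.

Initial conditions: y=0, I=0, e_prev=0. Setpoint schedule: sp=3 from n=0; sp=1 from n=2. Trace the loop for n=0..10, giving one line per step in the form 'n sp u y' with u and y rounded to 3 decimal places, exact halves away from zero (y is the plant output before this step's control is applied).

0 3 5.250 0.000
1 3 1.453 1.313
2 1 1.649 -0.424
3 1 -0.129 0.667
4 1 2.340 -0.432
5 1 -0.444 0.844
6 1 2.753 -0.617
7 1 -0.911 1.059
8 1 3.290 -0.863
9 1 -1.527 1.340
10 1 3.995 -1.186

(exact arithmetic carried between steps; '≈' marks a value shown rounded to 6 d.p. or computed from one; I and e_prev carry over from the previous line; the table rounds u and y to 3 d.p., halves away from zero)
n=0: y=0, sp=3, e=sp−y=3; I=3, D=e−e_prev=3; u=5/4·3+0·3+1/2·3=5.25; next y=-3/5·0+1/4·5.25=1.3125
n=1: y=1.3125, sp=3, e=sp−y=1.6875; I=4.6875, D=e−e_prev=-1.3125; u=5/4·1.6875+0·4.6875+1/2·(-1.3125)=1.453125; next y=-3/5·1.3125+1/4·1.453125≈-0.424219
n=2: y≈-0.424219, sp=1, e=sp−y≈1.424219; I≈6.111719, D=e−e_prev≈-0.263281; u=5/4·1.424219+0·6.111719+1/2·(-0.263281)≈1.648633; next y=-3/5·(-0.424219)+1/4·1.648633≈0.666689
n=3: y≈0.666689, sp=1, e=sp−y≈0.333311; I≈6.445029, D=e−e_prev≈-1.090908; u=5/4·0.333311+0·6.445029+1/2·(-1.090908)≈-0.128816; next y=-3/5·0.666689+1/4·(-0.128816)≈-0.432218
n=4: y≈-0.432218, sp=1, e=sp−y≈1.432218; I≈7.877247, D=e−e_prev≈1.098907; u=5/4·1.432218+0·7.877247+1/2·1.098907≈2.339726; next y=-3/5·(-0.432218)+1/4·2.339726≈0.844262
n=5: y≈0.844262, sp=1, e=sp−y≈0.155738; I≈8.032985, D=e−e_prev≈-1.276480; u=5/4·0.155738+0·8.032985+1/2·(-1.276480)≈-0.443567; next y=-3/5·0.844262+1/4·(-0.443567)≈-0.617449
n=6: y≈-0.617449, sp=1, e=sp−y≈1.617449; I≈9.650434, D=e−e_prev≈1.461711; u=5/4·1.617449+0·9.650434+1/2·1.461711≈2.752667; next y=-3/5·(-0.617449)+1/4·2.752667≈1.058636
n=7: y≈1.058636, sp=1, e=sp−y≈-0.058636; I≈9.591798, D=e−e_prev≈-1.676085; u=5/4·(-0.058636)+0·9.591798+1/2·(-1.676085)≈-0.911338; next y=-3/5·1.058636+1/4·(-0.911338)≈-0.863016
n=8: y≈-0.863016, sp=1, e=sp−y≈1.863016; I≈11.454814, D=e−e_prev≈1.921652; u=5/4·1.863016+0·11.454814+1/2·1.921652≈3.289596; next y=-3/5·(-0.863016)+1/4·3.289596≈1.340209
n=9: y≈1.340209, sp=1, e=sp−y≈-0.340209; I≈11.114605, D=e−e_prev≈-2.203225; u=5/4·(-0.340209)+0·11.114605+1/2·(-2.203225)≈-1.526873; next y=-3/5·1.340209+1/4·(-1.526873)≈-1.185844
n=10: y≈-1.185844, sp=1, e=sp−y≈2.185844; I≈13.300449, D=e−e_prev≈2.526052; u=5/4·2.185844+0·13.300449+1/2·2.526052≈3.995331; next y=-3/5·(-1.185844)+1/4·3.995331≈1.710339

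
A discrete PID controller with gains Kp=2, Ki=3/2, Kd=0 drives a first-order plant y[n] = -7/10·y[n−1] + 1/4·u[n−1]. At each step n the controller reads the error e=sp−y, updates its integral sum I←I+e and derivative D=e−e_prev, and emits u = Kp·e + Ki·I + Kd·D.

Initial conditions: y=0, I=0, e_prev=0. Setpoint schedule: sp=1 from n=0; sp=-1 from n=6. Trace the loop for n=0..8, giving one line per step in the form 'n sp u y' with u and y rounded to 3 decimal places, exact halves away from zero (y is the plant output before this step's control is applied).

0 1 3.500 0.000
1 1 1.938 0.875
2 1 5.636 -0.128
3 1 1.634 1.499
4 1 8.373 -0.640
5 1 -0.303 2.542
6 -1 5.773 -1.855
7 -1 -9.033 2.742
8 -1 9.571 -4.178

(exact arithmetic carried between steps; '≈' marks a value shown rounded to 6 d.p. or computed from one; I and e_prev carry over from the previous line; the table rounds u and y to 3 d.p., halves away from zero)
n=0: y=0, sp=1, e=sp−y=1; I=1, D=e−e_prev=1; u=2·1+3/2·1+0·1=3.5; next y=-7/10·0+1/4·3.5=0.875
n=1: y=0.875, sp=1, e=sp−y=0.125; I=1.125, D=e−e_prev=-0.875; u=2·0.125+3/2·1.125+0·(-0.875)=1.9375; next y=-7/10·0.875+1/4·1.9375=-0.128125
n=2: y=-0.128125, sp=1, e=sp−y=1.128125; I=2.253125, D=e−e_prev=1.003125; u=2·1.128125+3/2·2.253125+0·1.003125≈5.635938; next y=-7/10·(-0.128125)+1/4·5.635938≈1.498672
n=3: y≈1.498672, sp=1, e=sp−y≈-0.498672; I≈1.754453, D=e−e_prev≈-1.626797; u=2·(-0.498672)+3/2·1.754453+0·(-1.626797)≈1.634336; next y=-7/10·1.498672+1/4·1.634336≈-0.640486
n=4: y≈-0.640486, sp=1, e=sp−y≈1.640486; I≈3.394939, D=e−e_prev≈2.139158; u=2·1.640486+3/2·3.394939+0·2.139158≈8.373382; next y=-7/10·(-0.640486)+1/4·8.373382≈2.541686
n=5: y≈2.541686, sp=1, e=sp−y≈-1.541686; I≈1.853254, D=e−e_prev≈-3.182172; u=2·(-1.541686)+3/2·1.853254+0·(-3.182172)≈-0.303491; next y=-7/10·2.541686+1/4·(-0.303491)≈-1.855053
n=6: y≈-1.855053, sp=-1, e=sp−y≈0.855053; I≈2.708307, D=e−e_prev≈2.396739; u=2·0.855053+3/2·2.708307+0·2.396739≈5.772566; next y=-7/10·(-1.855053)+1/4·5.772566≈2.741679
n=7: y≈2.741679, sp=-1, e=sp−y≈-3.741679; I≈-1.033372, D=e−e_prev≈-4.596732; u=2·(-3.741679)+3/2·(-1.033372)+0·(-4.596732)≈-9.033415; next y=-7/10·2.741679+1/4·(-9.033415)≈-4.177529
n=8: y≈-4.177529, sp=-1, e=sp−y≈3.177529; I≈2.144157, D=e−e_prev≈6.919207; u=2·3.177529+3/2·2.144157+0·6.919207≈9.571293; next y=-7/10·(-4.177529)+1/4·9.571293≈5.317093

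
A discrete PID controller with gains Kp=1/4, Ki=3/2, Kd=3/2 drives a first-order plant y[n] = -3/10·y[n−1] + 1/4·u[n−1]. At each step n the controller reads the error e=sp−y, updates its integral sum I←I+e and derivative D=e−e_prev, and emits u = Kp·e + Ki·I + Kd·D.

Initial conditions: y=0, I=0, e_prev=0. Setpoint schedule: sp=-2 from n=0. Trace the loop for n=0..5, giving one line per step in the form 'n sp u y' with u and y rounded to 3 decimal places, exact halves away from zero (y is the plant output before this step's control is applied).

0 -2 -6.500 0.000
1 -2 -1.219 -1.625
2 -2 -10.094 0.183
3 -2 -1.683 -2.578
4 -2 -14.483 0.353
5 -2 -0.357 -3.727

(exact arithmetic carried between steps; '≈' marks a value shown rounded to 6 d.p. or computed from one; I and e_prev carry over from the previous line; the table rounds u and y to 3 d.p., halves away from zero)
n=0: y=0, sp=-2, e=sp−y=-2; I=-2, D=e−e_prev=-2; u=1/4·(-2)+3/2·(-2)+3/2·(-2)=-6.5; next y=-3/10·0+1/4·(-6.5)=-1.625
n=1: y=-1.625, sp=-2, e=sp−y=-0.375; I=-2.375, D=e−e_prev=1.625; u=1/4·(-0.375)+3/2·(-2.375)+3/2·1.625=-1.21875; next y=-3/10·(-1.625)+1/4·(-1.21875)≈0.182813
n=2: y≈0.182813, sp=-2, e=sp−y≈-2.182813; I≈-4.557813, D=e−e_prev≈-1.807813; u=1/4·(-2.182813)+3/2·(-4.557813)+3/2·(-1.807813)≈-10.094141; next y=-3/10·0.182813+1/4·(-10.094141)≈-2.578379
n=3: y≈-2.578379, sp=-2, e=sp−y≈0.578379; I≈-3.979434, D=e−e_prev≈2.761191; u=1/4·0.578379+3/2·(-3.979434)+3/2·2.761191≈-1.682769; next y=-3/10·(-2.578379)+1/4·(-1.682769)≈0.352822
n=4: y≈0.352822, sp=-2, e=sp−y≈-2.352822; I≈-6.332255, D=e−e_prev≈-2.931200; u=1/4·(-2.352822)+3/2·(-6.332255)+3/2·(-2.931200)≈-14.483389; next y=-3/10·0.352822+1/4·(-14.483389)≈-3.726694
n=5: y≈-3.726694, sp=-2, e=sp−y≈1.726694; I≈-4.605561, D=e−e_prev≈4.079515; u=1/4·1.726694+3/2·(-4.605561)+3/2·4.079515≈-0.357396; next y=-3/10·(-3.726694)+1/4·(-0.357396)≈1.028659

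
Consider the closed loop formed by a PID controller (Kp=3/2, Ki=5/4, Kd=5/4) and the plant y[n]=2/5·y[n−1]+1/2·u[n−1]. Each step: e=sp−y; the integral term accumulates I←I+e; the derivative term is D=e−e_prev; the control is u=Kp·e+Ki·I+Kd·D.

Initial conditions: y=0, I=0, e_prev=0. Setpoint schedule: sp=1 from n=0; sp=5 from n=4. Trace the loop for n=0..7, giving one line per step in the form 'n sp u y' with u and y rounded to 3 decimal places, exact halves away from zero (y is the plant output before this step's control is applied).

0 1 4.000 0.000
1 1 -4.000 2.000
2 1 10.050 -1.200
3 1 -14.180 4.545
4 5 43.838 -5.272
5 5 -60.922 19.810
6 5 121.307 -22.537
7 5 -193.908 51.638

(exact arithmetic carried between steps; '≈' marks a value shown rounded to 6 d.p. or computed from one; I and e_prev carry over from the previous line; the table rounds u and y to 3 d.p., halves away from zero)
n=0: y=0, sp=1, e=sp−y=1; I=1, D=e−e_prev=1; u=3/2·1+5/4·1+5/4·1=4; next y=2/5·0+1/2·4=2
n=1: y=2, sp=1, e=sp−y=-1; I=0, D=e−e_prev=-2; u=3/2·(-1)+5/4·0+5/4·(-2)=-4; next y=2/5·2+1/2·(-4)=-1.2
n=2: y=-1.2, sp=1, e=sp−y=2.2; I=2.2, D=e−e_prev=3.2; u=3/2·2.2+5/4·2.2+5/4·3.2=10.05; next y=2/5·(-1.2)+1/2·10.05=4.545
n=3: y=4.545, sp=1, e=sp−y=-3.545; I=-1.345, D=e−e_prev=-5.745; u=3/2·(-3.545)+5/4·(-1.345)+5/4·(-5.745)=-14.18; next y=2/5·4.545+1/2·(-14.18)=-5.272
n=4: y=-5.272, sp=5, e=sp−y=10.272; I=8.927, D=e−e_prev=13.817; u=3/2·10.272+5/4·8.927+5/4·13.817=43.838; next y=2/5·(-5.272)+1/2·43.838=19.8102
n=5: y=19.8102, sp=5, e=sp−y=-14.8102; I=-5.8832, D=e−e_prev=-25.0822; u=3/2·(-14.8102)+5/4·(-5.8832)+5/4·(-25.0822)=-60.92205; next y=2/5·19.8102+1/2·(-60.92205)=-22.536945
n=6: y=-22.536945, sp=5, e=sp−y=27.536945; I=21.653745, D=e−e_prev=42.347145; u=3/2·27.536945+5/4·21.653745+5/4·42.347145=121.30653; next y=2/5·(-22.536945)+1/2·121.30653=51.638487
n=7: y=51.638487, sp=5, e=sp−y=-46.638487; I=-24.984742, D=e−e_prev=-74.175432; u=3/2·(-46.638487)+5/4·(-24.984742)+5/4·(-74.175432)=-193.907948; next y=2/5·51.638487+1/2·(-193.907948)≈-76.298579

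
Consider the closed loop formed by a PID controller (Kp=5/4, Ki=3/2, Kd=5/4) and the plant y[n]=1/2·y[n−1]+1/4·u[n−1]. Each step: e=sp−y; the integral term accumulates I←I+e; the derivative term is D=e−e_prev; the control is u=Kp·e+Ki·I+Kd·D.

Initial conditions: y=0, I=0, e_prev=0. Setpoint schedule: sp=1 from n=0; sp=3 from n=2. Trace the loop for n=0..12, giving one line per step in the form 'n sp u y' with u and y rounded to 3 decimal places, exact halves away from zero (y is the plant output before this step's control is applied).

(exact arithmetic carried between steps; '≈' marks a value shown rounded to 6 d.p. or computed from one; I and e_prev carry over from the previous line; the table rounds u and y to 3 d.p., halves away from zero)
n=0: y=0, sp=1, e=sp−y=1; I=1, D=e−e_prev=1; u=5/4·1+3/2·1+5/4·1=4; next y=1/2·0+1/4·4=1
n=1: y=1, sp=1, e=sp−y=0; I=1, D=e−e_prev=-1; u=5/4·0+3/2·1+5/4·(-1)=0.25; next y=1/2·1+1/4·0.25=0.5625
n=2: y=0.5625, sp=3, e=sp−y=2.4375; I=3.4375, D=e−e_prev=2.4375; u=5/4·2.4375+3/2·3.4375+5/4·2.4375=11.25; next y=1/2·0.5625+1/4·11.25=3.09375
n=3: y=3.09375, sp=3, e=sp−y=-0.09375; I=3.34375, D=e−e_prev=-2.53125; u=5/4·(-0.09375)+3/2·3.34375+5/4·(-2.53125)=1.734375; next y=1/2·3.09375+1/4·1.734375≈1.980469
n=4: y≈1.980469, sp=3, e=sp−y≈1.019531; I≈4.363281, D=e−e_prev≈1.113281; u=5/4·1.019531+3/2·4.363281+5/4·1.113281≈9.210938; next y=1/2·1.980469+1/4·9.210938≈3.292969
n=5: y≈3.292969, sp=3, e=sp−y≈-0.292969; I≈4.070313, D=e−e_prev≈-1.3125; u=5/4·(-0.292969)+3/2·4.070313+5/4·(-1.3125)≈4.098633; next y=1/2·3.292969+1/4·4.098633≈2.671143
n=6: y≈2.671143, sp=3, e=sp−y≈0.328857; I≈4.399170, D=e−e_prev≈0.621826; u=5/4·0.328857+3/2·4.399170+5/4·0.621826≈7.787109; next y=1/2·2.671143+1/4·7.787109≈3.282349
n=7: y≈3.282349, sp=3, e=sp−y≈-0.282349; I≈4.116821, D=e−e_prev≈-0.611206; u=5/4·(-0.282349)+3/2·4.116821+5/4·(-0.611206)≈5.058289; next y=1/2·3.282349+1/4·5.058289≈2.905746
n=8: y≈2.905746, sp=3, e=sp−y≈0.094254; I≈4.211075, D=e−e_prev≈0.376602; u=5/4·0.094254+3/2·4.211075+5/4·0.376602≈6.905182; next y=1/2·2.905746+1/4·6.905182≈3.179169
n=9: y≈3.179169, sp=3, e=sp−y≈-0.179169; I≈4.031906, D=e−e_prev≈-0.273422; u=5/4·(-0.179169)+3/2·4.031906+5/4·(-0.273422)≈5.482121; next y=1/2·3.179169+1/4·5.482121≈2.960114
n=10: y≈2.960114, sp=3, e=sp−y≈0.039886; I≈4.071792, D=e−e_prev≈0.219054; u=5/4·0.039886+3/2·4.071792+5/4·0.219054≈6.431362; next y=1/2·2.960114+1/4·6.431362≈3.087898
n=11: y≈3.087898, sp=3, e=sp−y≈-0.087898; I≈3.983894, D=e−e_prev≈-0.127783; u=5/4·(-0.087898)+3/2·3.983894+5/4·(-0.127783)≈5.706239; next y=1/2·3.087898+1/4·5.706239≈2.970509
n=12: y≈2.970509, sp=3, e=sp−y≈0.029491; I≈4.013385, D=e−e_prev≈0.117389; u=5/4·0.029491+3/2·4.013385+5/4·0.117389≈6.203678; next y=1/2·2.970509+1/4·6.203678≈3.036174

0 1 4.000 0.000
1 1 0.250 1.000
2 3 11.250 0.563
3 3 1.734 3.094
4 3 9.211 1.980
5 3 4.099 3.293
6 3 7.787 2.671
7 3 5.058 3.282
8 3 6.905 2.906
9 3 5.482 3.179
10 3 6.431 2.960
11 3 5.706 3.088
12 3 6.204 2.971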